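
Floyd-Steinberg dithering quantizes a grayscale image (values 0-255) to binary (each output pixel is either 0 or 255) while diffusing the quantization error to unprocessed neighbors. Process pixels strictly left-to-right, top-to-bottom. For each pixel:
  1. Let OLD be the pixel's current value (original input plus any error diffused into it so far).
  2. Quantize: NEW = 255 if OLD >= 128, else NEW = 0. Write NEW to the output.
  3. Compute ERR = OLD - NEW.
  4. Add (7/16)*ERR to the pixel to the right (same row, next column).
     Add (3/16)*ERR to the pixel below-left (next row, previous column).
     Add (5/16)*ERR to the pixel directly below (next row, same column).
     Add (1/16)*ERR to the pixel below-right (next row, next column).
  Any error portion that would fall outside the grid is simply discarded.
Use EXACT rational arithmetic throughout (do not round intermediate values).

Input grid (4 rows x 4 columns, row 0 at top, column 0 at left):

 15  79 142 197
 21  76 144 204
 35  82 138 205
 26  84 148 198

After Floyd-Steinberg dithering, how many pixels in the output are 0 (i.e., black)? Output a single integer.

Answer: 9

Derivation:
(0,0): OLD=15 → NEW=0, ERR=15
(0,1): OLD=1369/16 → NEW=0, ERR=1369/16
(0,2): OLD=45935/256 → NEW=255, ERR=-19345/256
(0,3): OLD=671497/4096 → NEW=255, ERR=-372983/4096
(1,0): OLD=10683/256 → NEW=0, ERR=10683/256
(1,1): OLD=220701/2048 → NEW=0, ERR=220701/2048
(1,2): OLD=10210913/65536 → NEW=255, ERR=-6500767/65536
(1,3): OLD=133613175/1048576 → NEW=0, ERR=133613175/1048576
(2,0): OLD=2236303/32768 → NEW=0, ERR=2236303/32768
(2,1): OLD=135836181/1048576 → NEW=255, ERR=-131550699/1048576
(2,2): OLD=173522249/2097152 → NEW=0, ERR=173522249/2097152
(2,3): OLD=9221421509/33554432 → NEW=255, ERR=665041349/33554432
(3,0): OLD=399363999/16777216 → NEW=0, ERR=399363999/16777216
(3,1): OLD=20129591489/268435456 → NEW=0, ERR=20129591489/268435456
(3,2): OLD=869900553023/4294967296 → NEW=255, ERR=-225316107457/4294967296
(3,3): OLD=12810243670841/68719476736 → NEW=255, ERR=-4713222896839/68719476736
Output grid:
  Row 0: ..##  (2 black, running=2)
  Row 1: ..#.  (3 black, running=5)
  Row 2: .#.#  (2 black, running=7)
  Row 3: ..##  (2 black, running=9)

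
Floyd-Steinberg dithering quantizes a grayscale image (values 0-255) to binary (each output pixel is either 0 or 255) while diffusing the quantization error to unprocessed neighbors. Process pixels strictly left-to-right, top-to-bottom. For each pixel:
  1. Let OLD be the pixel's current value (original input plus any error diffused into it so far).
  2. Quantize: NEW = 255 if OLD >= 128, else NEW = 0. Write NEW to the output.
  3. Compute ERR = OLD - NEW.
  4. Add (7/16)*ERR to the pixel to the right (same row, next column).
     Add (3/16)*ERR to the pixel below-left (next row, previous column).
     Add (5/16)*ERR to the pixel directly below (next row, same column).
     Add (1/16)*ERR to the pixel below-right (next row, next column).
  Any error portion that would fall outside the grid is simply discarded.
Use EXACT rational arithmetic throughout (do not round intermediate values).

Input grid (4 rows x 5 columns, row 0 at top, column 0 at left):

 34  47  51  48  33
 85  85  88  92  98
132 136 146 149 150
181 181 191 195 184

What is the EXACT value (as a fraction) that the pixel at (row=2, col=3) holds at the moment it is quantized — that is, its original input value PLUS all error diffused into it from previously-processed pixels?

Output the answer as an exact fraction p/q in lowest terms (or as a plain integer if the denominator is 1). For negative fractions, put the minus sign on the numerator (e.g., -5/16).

(0,0): OLD=34 → NEW=0, ERR=34
(0,1): OLD=495/8 → NEW=0, ERR=495/8
(0,2): OLD=9993/128 → NEW=0, ERR=9993/128
(0,3): OLD=168255/2048 → NEW=0, ERR=168255/2048
(0,4): OLD=2259129/32768 → NEW=0, ERR=2259129/32768
(1,0): OLD=13725/128 → NEW=0, ERR=13725/128
(1,1): OLD=172043/1024 → NEW=255, ERR=-89077/1024
(1,2): OLD=3067431/32768 → NEW=0, ERR=3067431/32768
(1,3): OLD=23125627/131072 → NEW=255, ERR=-10297733/131072
(1,4): OLD=189387665/2097152 → NEW=0, ERR=189387665/2097152
(2,0): OLD=2444457/16384 → NEW=255, ERR=-1733463/16384
(2,1): OLD=45498259/524288 → NEW=0, ERR=45498259/524288
(2,2): OLD=1619438841/8388608 → NEW=255, ERR=-519656199/8388608
(2,3): OLD=16123487835/134217728 → NEW=0, ERR=16123487835/134217728
Target (2,3): original=149, with diffused error = 16123487835/134217728

Answer: 16123487835/134217728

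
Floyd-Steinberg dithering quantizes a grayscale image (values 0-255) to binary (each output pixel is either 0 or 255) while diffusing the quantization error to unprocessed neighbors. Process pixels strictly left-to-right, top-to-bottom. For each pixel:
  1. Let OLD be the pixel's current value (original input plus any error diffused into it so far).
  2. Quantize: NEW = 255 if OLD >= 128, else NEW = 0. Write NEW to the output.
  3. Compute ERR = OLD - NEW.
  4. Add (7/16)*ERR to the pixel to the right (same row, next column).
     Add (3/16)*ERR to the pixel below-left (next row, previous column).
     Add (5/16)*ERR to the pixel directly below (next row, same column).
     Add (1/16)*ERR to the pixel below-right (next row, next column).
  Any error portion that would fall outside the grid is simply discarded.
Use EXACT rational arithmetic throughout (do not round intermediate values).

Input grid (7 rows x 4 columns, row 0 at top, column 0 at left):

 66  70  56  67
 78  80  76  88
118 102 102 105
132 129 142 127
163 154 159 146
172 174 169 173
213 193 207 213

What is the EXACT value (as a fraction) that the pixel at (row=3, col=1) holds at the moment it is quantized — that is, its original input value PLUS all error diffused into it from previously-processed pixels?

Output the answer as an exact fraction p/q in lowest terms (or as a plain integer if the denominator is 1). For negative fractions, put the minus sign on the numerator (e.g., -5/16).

(0,0): OLD=66 → NEW=0, ERR=66
(0,1): OLD=791/8 → NEW=0, ERR=791/8
(0,2): OLD=12705/128 → NEW=0, ERR=12705/128
(0,3): OLD=226151/2048 → NEW=0, ERR=226151/2048
(1,0): OLD=14997/128 → NEW=0, ERR=14997/128
(1,1): OLD=189331/1024 → NEW=255, ERR=-71789/1024
(1,2): OLD=3382671/32768 → NEW=0, ERR=3382671/32768
(1,3): OLD=91160601/524288 → NEW=255, ERR=-42532839/524288
(2,0): OLD=2317825/16384 → NEW=255, ERR=-1860095/16384
(2,1): OLD=29937051/524288 → NEW=0, ERR=29937051/524288
(2,2): OLD=146432071/1048576 → NEW=255, ERR=-120954809/1048576
(2,3): OLD=597841099/16777216 → NEW=0, ERR=597841099/16777216
(3,0): OLD=899492209/8388608 → NEW=0, ERR=899492209/8388608
(3,1): OLD=22150212399/134217728 → NEW=255, ERR=-12075308241/134217728
Target (3,1): original=129, with diffused error = 22150212399/134217728

Answer: 22150212399/134217728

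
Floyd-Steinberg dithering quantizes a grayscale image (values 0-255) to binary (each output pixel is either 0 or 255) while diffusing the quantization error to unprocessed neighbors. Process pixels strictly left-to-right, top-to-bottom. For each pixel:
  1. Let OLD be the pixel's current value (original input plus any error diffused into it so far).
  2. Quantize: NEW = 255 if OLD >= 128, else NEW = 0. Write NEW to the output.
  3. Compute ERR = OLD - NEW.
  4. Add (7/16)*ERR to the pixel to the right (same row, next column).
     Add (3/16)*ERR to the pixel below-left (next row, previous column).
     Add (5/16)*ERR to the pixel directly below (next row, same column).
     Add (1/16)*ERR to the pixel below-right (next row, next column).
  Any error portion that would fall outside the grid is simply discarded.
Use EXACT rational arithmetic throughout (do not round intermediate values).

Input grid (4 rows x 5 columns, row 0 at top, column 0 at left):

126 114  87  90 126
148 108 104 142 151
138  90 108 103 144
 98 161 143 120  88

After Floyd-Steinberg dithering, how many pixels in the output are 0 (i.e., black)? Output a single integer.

(0,0): OLD=126 → NEW=0, ERR=126
(0,1): OLD=1353/8 → NEW=255, ERR=-687/8
(0,2): OLD=6327/128 → NEW=0, ERR=6327/128
(0,3): OLD=228609/2048 → NEW=0, ERR=228609/2048
(0,4): OLD=5729031/32768 → NEW=255, ERR=-2626809/32768
(1,0): OLD=21923/128 → NEW=255, ERR=-10717/128
(1,1): OLD=63157/1024 → NEW=0, ERR=63157/1024
(1,2): OLD=5308185/32768 → NEW=255, ERR=-3047655/32768
(1,3): OLD=16285829/131072 → NEW=0, ERR=16285829/131072
(1,4): OLD=392765551/2097152 → NEW=255, ERR=-142008209/2097152
(2,0): OLD=2021783/16384 → NEW=0, ERR=2021783/16384
(2,1): OLD=73709485/524288 → NEW=255, ERR=-59983955/524288
(2,2): OLD=470035911/8388608 → NEW=0, ERR=470035911/8388608
(2,3): OLD=19841844453/134217728 → NEW=255, ERR=-14383676187/134217728
(2,4): OLD=179785974019/2147483648 → NEW=0, ERR=179785974019/2147483648
(3,0): OLD=965616999/8388608 → NEW=0, ERR=965616999/8388608
(3,1): OLD=13007458715/67108864 → NEW=255, ERR=-4105301605/67108864
(3,2): OLD=228711891033/2147483648 → NEW=0, ERR=228711891033/2147483648
(3,3): OLD=654143107713/4294967296 → NEW=255, ERR=-441073552767/4294967296
(3,4): OLD=4297381185605/68719476736 → NEW=0, ERR=4297381185605/68719476736
Output grid:
  Row 0: .#..#  (3 black, running=3)
  Row 1: #.#.#  (2 black, running=5)
  Row 2: .#.#.  (3 black, running=8)
  Row 3: .#.#.  (3 black, running=11)

Answer: 11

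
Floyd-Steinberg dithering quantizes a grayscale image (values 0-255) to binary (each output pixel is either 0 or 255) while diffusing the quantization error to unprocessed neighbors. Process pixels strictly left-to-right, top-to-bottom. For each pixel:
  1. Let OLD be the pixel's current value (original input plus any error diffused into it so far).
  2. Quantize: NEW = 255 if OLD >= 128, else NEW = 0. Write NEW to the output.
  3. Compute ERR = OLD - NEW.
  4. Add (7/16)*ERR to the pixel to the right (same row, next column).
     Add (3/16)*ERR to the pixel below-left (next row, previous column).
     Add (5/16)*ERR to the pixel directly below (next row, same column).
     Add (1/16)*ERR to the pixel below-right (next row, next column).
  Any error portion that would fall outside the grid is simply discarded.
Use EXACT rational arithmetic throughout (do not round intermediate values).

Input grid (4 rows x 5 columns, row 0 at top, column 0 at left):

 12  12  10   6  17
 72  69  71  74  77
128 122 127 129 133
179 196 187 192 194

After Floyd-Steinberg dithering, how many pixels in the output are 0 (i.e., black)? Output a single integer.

Answer: 11

Derivation:
(0,0): OLD=12 → NEW=0, ERR=12
(0,1): OLD=69/4 → NEW=0, ERR=69/4
(0,2): OLD=1123/64 → NEW=0, ERR=1123/64
(0,3): OLD=14005/1024 → NEW=0, ERR=14005/1024
(0,4): OLD=376563/16384 → NEW=0, ERR=376563/16384
(1,0): OLD=5055/64 → NEW=0, ERR=5055/64
(1,1): OLD=57849/512 → NEW=0, ERR=57849/512
(1,2): OLD=2122669/16384 → NEW=255, ERR=-2055251/16384
(1,3): OLD=1887369/65536 → NEW=0, ERR=1887369/65536
(1,4): OLD=102379515/1048576 → NEW=0, ERR=102379515/1048576
(2,0): OLD=1424323/8192 → NEW=255, ERR=-664637/8192
(2,1): OLD=27060817/262144 → NEW=0, ERR=27060817/262144
(2,2): OLD=609949363/4194304 → NEW=255, ERR=-459598157/4194304
(2,3): OLD=6746224361/67108864 → NEW=0, ERR=6746224361/67108864
(2,4): OLD=224725343775/1073741824 → NEW=255, ERR=-49078821345/1073741824
(3,0): OLD=725620947/4194304 → NEW=255, ERR=-343926573/4194304
(3,1): OLD=5595814039/33554432 → NEW=255, ERR=-2960566121/33554432
(3,2): OLD=149740185069/1073741824 → NEW=255, ERR=-124063980051/1073741824
(3,3): OLD=338111422453/2147483648 → NEW=255, ERR=-209496907787/2147483648
(3,4): OLD=4924401854985/34359738368 → NEW=255, ERR=-3837331428855/34359738368
Output grid:
  Row 0: .....  (5 black, running=5)
  Row 1: ..#..  (4 black, running=9)
  Row 2: #.#.#  (2 black, running=11)
  Row 3: #####  (0 black, running=11)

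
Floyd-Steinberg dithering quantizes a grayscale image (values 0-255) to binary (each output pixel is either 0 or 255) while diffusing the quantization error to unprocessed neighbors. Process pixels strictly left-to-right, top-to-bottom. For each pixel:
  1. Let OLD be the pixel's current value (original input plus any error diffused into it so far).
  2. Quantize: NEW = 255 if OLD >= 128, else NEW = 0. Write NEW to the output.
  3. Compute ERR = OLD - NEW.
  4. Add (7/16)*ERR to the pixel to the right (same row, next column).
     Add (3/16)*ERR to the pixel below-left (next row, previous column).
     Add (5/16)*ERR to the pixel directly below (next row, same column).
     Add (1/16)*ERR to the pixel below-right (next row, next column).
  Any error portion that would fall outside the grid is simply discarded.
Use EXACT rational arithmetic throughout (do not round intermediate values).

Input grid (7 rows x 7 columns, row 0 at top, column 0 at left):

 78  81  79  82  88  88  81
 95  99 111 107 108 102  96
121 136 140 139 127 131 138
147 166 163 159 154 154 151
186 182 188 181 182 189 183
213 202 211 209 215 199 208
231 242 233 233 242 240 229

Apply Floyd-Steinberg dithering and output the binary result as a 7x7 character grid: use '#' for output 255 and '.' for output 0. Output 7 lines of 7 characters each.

(0,0): OLD=78 → NEW=0, ERR=78
(0,1): OLD=921/8 → NEW=0, ERR=921/8
(0,2): OLD=16559/128 → NEW=255, ERR=-16081/128
(0,3): OLD=55369/2048 → NEW=0, ERR=55369/2048
(0,4): OLD=3271167/32768 → NEW=0, ERR=3271167/32768
(0,5): OLD=69035513/524288 → NEW=255, ERR=-64657927/524288
(0,6): OLD=226871759/8388608 → NEW=0, ERR=226871759/8388608
(1,0): OLD=18043/128 → NEW=255, ERR=-14597/128
(1,1): OLD=67997/1024 → NEW=0, ERR=67997/1024
(1,2): OLD=3704609/32768 → NEW=0, ERR=3704609/32768
(1,3): OLD=23039341/131072 → NEW=255, ERR=-10384019/131072
(1,4): OLD=697111175/8388608 → NEW=0, ERR=697111175/8388608
(1,5): OLD=7457693175/67108864 → NEW=0, ERR=7457693175/67108864
(1,6): OLD=156081723033/1073741824 → NEW=255, ERR=-117722442087/1073741824
(2,0): OLD=1602575/16384 → NEW=0, ERR=1602575/16384
(2,1): OLD=111995733/524288 → NEW=255, ERR=-21697707/524288
(2,2): OLD=1229096127/8388608 → NEW=255, ERR=-909998913/8388608
(2,3): OLD=6001549575/67108864 → NEW=0, ERR=6001549575/67108864
(2,4): OLD=111658483735/536870912 → NEW=255, ERR=-25243598825/536870912
(2,5): OLD=2229830837693/17179869184 → NEW=255, ERR=-2151035804227/17179869184
(2,6): OLD=15367274614523/274877906944 → NEW=0, ERR=15367274614523/274877906944
(3,0): OLD=1424444255/8388608 → NEW=255, ERR=-714650785/8388608
(3,1): OLD=6816146227/67108864 → NEW=0, ERR=6816146227/67108864
(3,2): OLD=100780163305/536870912 → NEW=255, ERR=-36121919255/536870912
(3,3): OLD=304759355359/2147483648 → NEW=255, ERR=-242848974881/2147483648
(3,4): OLD=19775968542559/274877906944 → NEW=0, ERR=19775968542559/274877906944
(3,5): OLD=338412589707469/2199023255552 → NEW=255, ERR=-222338340458291/2199023255552
(3,6): OLD=4095830203845459/35184372088832 → NEW=0, ERR=4095830203845459/35184372088832
(4,0): OLD=191578386545/1073741824 → NEW=255, ERR=-82225778575/1073741824
(4,1): OLD=2788240623613/17179869184 → NEW=255, ERR=-1592626018307/17179869184
(4,2): OLD=30665715333491/274877906944 → NEW=0, ERR=30665715333491/274877906944
(4,3): OLD=448058282444769/2199023255552 → NEW=255, ERR=-112692647720991/2199023255552
(4,4): OLD=2745026778084915/17592186044416 → NEW=255, ERR=-1740980663241165/17592186044416
(4,5): OLD=79055559259572307/562949953421312 → NEW=255, ERR=-64496678862862253/562949953421312
(4,6): OLD=1467588512727879989/9007199254740992 → NEW=255, ERR=-829247297231072971/9007199254740992
(5,0): OLD=47193053838151/274877906944 → NEW=255, ERR=-22900812432569/274877906944
(5,1): OLD=335818486717869/2199023255552 → NEW=255, ERR=-224932443447891/2199023255552
(5,2): OLD=3267034973220843/17592186044416 → NEW=255, ERR=-1218972468105237/17592186044416
(5,3): OLD=21263710369285367/140737488355328 → NEW=255, ERR=-14624349161323273/140737488355328
(5,4): OLD=1026169802728514781/9007199254740992 → NEW=0, ERR=1026169802728514781/9007199254740992
(5,5): OLD=13661626372946623181/72057594037927936 → NEW=255, ERR=-4713060106725000499/72057594037927936
(5,6): OLD=165390785427459880291/1152921504606846976 → NEW=255, ERR=-128604198247286098589/1152921504606846976
(6,0): OLD=6536760124873759/35184372088832 → NEW=255, ERR=-2435254757778401/35184372088832
(6,1): OLD=90947371147677163/562949953421312 → NEW=255, ERR=-52604866974757397/562949953421312
(6,2): OLD=1302332867175972065/9007199254740992 → NEW=255, ERR=-994502942782980895/9007199254740992
(6,3): OLD=12195960997542883775/72057594037927936 → NEW=255, ERR=-6178725482128739905/72057594037927936
(6,4): OLD=31896983844790482853/144115188075855872 → NEW=255, ERR=-4852389114552764507/144115188075855872
(6,5): OLD=3523977118744729131729/18446744073709551616 → NEW=255, ERR=-1179942620051206530351/18446744073709551616
(6,6): OLD=47834392698608863393703/295147905179352825856 → NEW=255, ERR=-27428323122126107199577/295147905179352825856
Row 0: ..#..#.
Row 1: #..#..#
Row 2: .##.##.
Row 3: #.##.#.
Row 4: ##.####
Row 5: ####.##
Row 6: #######

Answer: ..#..#.
#..#..#
.##.##.
#.##.#.
##.####
####.##
#######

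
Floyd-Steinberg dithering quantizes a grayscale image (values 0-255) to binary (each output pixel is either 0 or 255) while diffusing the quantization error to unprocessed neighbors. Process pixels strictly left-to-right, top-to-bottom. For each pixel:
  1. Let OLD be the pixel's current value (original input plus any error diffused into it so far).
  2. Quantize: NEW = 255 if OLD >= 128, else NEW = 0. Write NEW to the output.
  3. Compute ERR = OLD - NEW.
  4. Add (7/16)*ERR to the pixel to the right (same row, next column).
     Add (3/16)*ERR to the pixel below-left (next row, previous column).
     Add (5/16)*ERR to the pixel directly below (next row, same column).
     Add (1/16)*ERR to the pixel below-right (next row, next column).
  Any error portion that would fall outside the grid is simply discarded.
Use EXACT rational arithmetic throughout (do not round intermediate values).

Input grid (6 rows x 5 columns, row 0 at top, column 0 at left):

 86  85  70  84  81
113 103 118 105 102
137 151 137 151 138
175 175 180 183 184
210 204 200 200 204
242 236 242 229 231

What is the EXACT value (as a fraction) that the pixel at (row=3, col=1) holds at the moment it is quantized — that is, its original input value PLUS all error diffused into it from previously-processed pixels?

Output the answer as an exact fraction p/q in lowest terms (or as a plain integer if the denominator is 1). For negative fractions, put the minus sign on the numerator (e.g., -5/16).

Answer: 6517411655/67108864

Derivation:
(0,0): OLD=86 → NEW=0, ERR=86
(0,1): OLD=981/8 → NEW=0, ERR=981/8
(0,2): OLD=15827/128 → NEW=0, ERR=15827/128
(0,3): OLD=282821/2048 → NEW=255, ERR=-239419/2048
(0,4): OLD=978275/32768 → NEW=0, ERR=978275/32768
(1,0): OLD=20847/128 → NEW=255, ERR=-11793/128
(1,1): OLD=132681/1024 → NEW=255, ERR=-128439/1024
(1,2): OLD=2867517/32768 → NEW=0, ERR=2867517/32768
(1,3): OLD=15738969/131072 → NEW=0, ERR=15738969/131072
(1,4): OLD=328324971/2097152 → NEW=255, ERR=-206448789/2097152
(2,0): OLD=1387571/16384 → NEW=0, ERR=1387571/16384
(2,1): OLD=83626785/524288 → NEW=255, ERR=-50066655/524288
(2,2): OLD=1151280931/8388608 → NEW=255, ERR=-987814109/8388608
(2,3): OLD=16645347129/134217728 → NEW=0, ERR=16645347129/134217728
(2,4): OLD=362923265103/2147483648 → NEW=255, ERR=-184685065137/2147483648
(3,0): OLD=1539817795/8388608 → NEW=255, ERR=-599277245/8388608
(3,1): OLD=6517411655/67108864 → NEW=0, ERR=6517411655/67108864
Target (3,1): original=175, with diffused error = 6517411655/67108864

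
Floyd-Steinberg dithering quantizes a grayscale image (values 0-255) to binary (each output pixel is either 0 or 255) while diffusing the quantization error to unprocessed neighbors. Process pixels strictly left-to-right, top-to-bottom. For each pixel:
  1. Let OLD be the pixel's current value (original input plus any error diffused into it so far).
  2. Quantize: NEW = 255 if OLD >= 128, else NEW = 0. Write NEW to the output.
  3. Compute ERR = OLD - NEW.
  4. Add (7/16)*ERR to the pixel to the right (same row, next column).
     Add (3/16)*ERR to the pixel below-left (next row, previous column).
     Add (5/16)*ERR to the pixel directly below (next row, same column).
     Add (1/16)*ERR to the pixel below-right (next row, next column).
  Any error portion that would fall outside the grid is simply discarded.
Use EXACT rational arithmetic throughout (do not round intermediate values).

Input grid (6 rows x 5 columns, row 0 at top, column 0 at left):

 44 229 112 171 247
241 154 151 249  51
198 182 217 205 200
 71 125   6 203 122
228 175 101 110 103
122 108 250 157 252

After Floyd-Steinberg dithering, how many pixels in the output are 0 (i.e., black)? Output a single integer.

Answer: 11

Derivation:
(0,0): OLD=44 → NEW=0, ERR=44
(0,1): OLD=993/4 → NEW=255, ERR=-27/4
(0,2): OLD=6979/64 → NEW=0, ERR=6979/64
(0,3): OLD=223957/1024 → NEW=255, ERR=-37163/1024
(0,4): OLD=3786707/16384 → NEW=255, ERR=-391213/16384
(1,0): OLD=16223/64 → NEW=255, ERR=-97/64
(1,1): OLD=89305/512 → NEW=255, ERR=-41255/512
(1,2): OLD=2336333/16384 → NEW=255, ERR=-1841587/16384
(1,3): OLD=12505673/65536 → NEW=255, ERR=-4206007/65536
(1,4): OLD=13832635/1048576 → NEW=0, ERR=13832635/1048576
(2,0): OLD=1494371/8192 → NEW=255, ERR=-594589/8192
(2,1): OLD=27235569/262144 → NEW=0, ERR=27235569/262144
(2,2): OLD=881891347/4194304 → NEW=255, ERR=-187656173/4194304
(2,3): OLD=10792347017/67108864 → NEW=255, ERR=-6320413303/67108864
(2,4): OLD=170624963711/1073741824 → NEW=255, ERR=-103179201409/1073741824
(3,0): OLD=284368051/4194304 → NEW=0, ERR=284368051/4194304
(3,1): OLD=5845315895/33554432 → NEW=255, ERR=-2711064265/33554432
(3,2): OLD=-58513876851/1073741824 → NEW=0, ERR=-58513876851/1073741824
(3,3): OLD=276838207205/2147483648 → NEW=255, ERR=-270770123035/2147483648
(3,4): OLD=1062451979865/34359738368 → NEW=0, ERR=1062451979865/34359738368
(4,0): OLD=125648097181/536870912 → NEW=255, ERR=-11253985379/536870912
(4,1): OLD=2312407619997/17179869184 → NEW=255, ERR=-2068459021923/17179869184
(4,2): OLD=715797443283/274877906944 → NEW=0, ERR=715797443283/274877906944
(4,3): OLD=326022114624925/4398046511104 → NEW=0, ERR=326022114624925/4398046511104
(4,4): OLD=9655567507811787/70368744177664 → NEW=255, ERR=-8288462257492533/70368744177664
(5,0): OLD=25529089920759/274877906944 → NEW=0, ERR=25529089920759/274877906944
(5,1): OLD=242300641353253/2199023255552 → NEW=0, ERR=242300641353253/2199023255552
(5,2): OLD=21490199653086669/70368744177664 → NEW=255, ERR=3546169887782349/70368744177664
(5,3): OLD=50747275282941315/281474976710656 → NEW=255, ERR=-21028843778275965/281474976710656
(5,4): OLD=842801369835577777/4503599627370496 → NEW=255, ERR=-305616535143898703/4503599627370496
Output grid:
  Row 0: .#.##  (2 black, running=2)
  Row 1: ####.  (1 black, running=3)
  Row 2: #.###  (1 black, running=4)
  Row 3: .#.#.  (3 black, running=7)
  Row 4: ##..#  (2 black, running=9)
  Row 5: ..###  (2 black, running=11)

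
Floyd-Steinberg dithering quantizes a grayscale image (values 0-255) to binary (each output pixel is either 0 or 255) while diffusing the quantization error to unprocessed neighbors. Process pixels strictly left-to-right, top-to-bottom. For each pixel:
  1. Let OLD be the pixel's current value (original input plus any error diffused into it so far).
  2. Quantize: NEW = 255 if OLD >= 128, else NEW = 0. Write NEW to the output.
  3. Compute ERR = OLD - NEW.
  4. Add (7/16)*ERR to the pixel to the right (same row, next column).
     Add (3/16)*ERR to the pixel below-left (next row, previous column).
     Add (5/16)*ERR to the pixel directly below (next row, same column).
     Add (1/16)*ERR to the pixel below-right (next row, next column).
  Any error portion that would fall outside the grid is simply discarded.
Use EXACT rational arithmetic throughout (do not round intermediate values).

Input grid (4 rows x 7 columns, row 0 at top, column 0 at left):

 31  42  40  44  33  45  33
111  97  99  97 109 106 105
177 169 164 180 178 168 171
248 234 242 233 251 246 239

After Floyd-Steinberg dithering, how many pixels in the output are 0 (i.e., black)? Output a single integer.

Answer: 12

Derivation:
(0,0): OLD=31 → NEW=0, ERR=31
(0,1): OLD=889/16 → NEW=0, ERR=889/16
(0,2): OLD=16463/256 → NEW=0, ERR=16463/256
(0,3): OLD=295465/4096 → NEW=0, ERR=295465/4096
(0,4): OLD=4230943/65536 → NEW=0, ERR=4230943/65536
(0,5): OLD=76802521/1048576 → NEW=0, ERR=76802521/1048576
(0,6): OLD=1091265775/16777216 → NEW=0, ERR=1091265775/16777216
(1,0): OLD=33563/256 → NEW=255, ERR=-31717/256
(1,1): OLD=151869/2048 → NEW=0, ERR=151869/2048
(1,2): OLD=11045249/65536 → NEW=255, ERR=-5666431/65536
(1,3): OLD=25647853/262144 → NEW=0, ERR=25647853/262144
(1,4): OLD=3191378471/16777216 → NEW=255, ERR=-1086811609/16777216
(1,5): OLD=15673798743/134217728 → NEW=0, ERR=15673798743/134217728
(1,6): OLD=388683727929/2147483648 → NEW=255, ERR=-158924602311/2147483648
(2,0): OLD=4986863/32768 → NEW=255, ERR=-3368977/32768
(2,1): OLD=129223861/1048576 → NEW=0, ERR=129223861/1048576
(2,2): OLD=3588247135/16777216 → NEW=255, ERR=-689942945/16777216
(2,3): OLD=23492526631/134217728 → NEW=255, ERR=-10732994009/134217728
(2,4): OLD=161900881943/1073741824 → NEW=255, ERR=-111903283177/1073741824
(2,5): OLD=4843808287901/34359738368 → NEW=255, ERR=-3917924995939/34359738368
(2,6): OLD=57881293496603/549755813888 → NEW=0, ERR=57881293496603/549755813888
(3,0): OLD=4009384831/16777216 → NEW=255, ERR=-268805249/16777216
(3,1): OLD=33737711891/134217728 → NEW=255, ERR=-487808749/134217728
(3,2): OLD=236510167977/1073741824 → NEW=255, ERR=-37293997143/1073741824
(3,3): OLD=733166395375/4294967296 → NEW=255, ERR=-362050265105/4294967296
(3,4): OLD=85307947677567/549755813888 → NEW=255, ERR=-54879784863873/549755813888
(3,5): OLD=791297894622061/4398046511104 → NEW=255, ERR=-330203965709459/4398046511104
(3,6): OLD=16320459438879411/70368744177664 → NEW=255, ERR=-1623570326424909/70368744177664
Output grid:
  Row 0: .......  (7 black, running=7)
  Row 1: #.#.#.#  (3 black, running=10)
  Row 2: #.####.  (2 black, running=12)
  Row 3: #######  (0 black, running=12)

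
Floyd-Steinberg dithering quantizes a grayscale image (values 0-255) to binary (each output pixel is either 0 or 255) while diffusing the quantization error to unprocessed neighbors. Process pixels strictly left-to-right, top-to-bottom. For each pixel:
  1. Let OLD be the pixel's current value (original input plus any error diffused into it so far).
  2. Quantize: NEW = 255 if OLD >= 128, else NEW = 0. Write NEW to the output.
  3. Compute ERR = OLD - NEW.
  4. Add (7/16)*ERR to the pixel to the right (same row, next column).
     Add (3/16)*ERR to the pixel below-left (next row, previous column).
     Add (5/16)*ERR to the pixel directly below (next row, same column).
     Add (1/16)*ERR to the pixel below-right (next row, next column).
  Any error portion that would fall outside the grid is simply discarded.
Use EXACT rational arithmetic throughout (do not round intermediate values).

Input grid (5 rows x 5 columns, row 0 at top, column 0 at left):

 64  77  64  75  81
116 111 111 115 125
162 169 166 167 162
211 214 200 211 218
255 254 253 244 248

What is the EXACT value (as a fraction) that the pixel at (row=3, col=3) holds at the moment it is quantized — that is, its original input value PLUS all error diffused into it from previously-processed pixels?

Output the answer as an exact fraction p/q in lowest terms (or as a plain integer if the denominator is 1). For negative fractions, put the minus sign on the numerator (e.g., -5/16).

Answer: 82531069917/536870912

Derivation:
(0,0): OLD=64 → NEW=0, ERR=64
(0,1): OLD=105 → NEW=0, ERR=105
(0,2): OLD=1759/16 → NEW=0, ERR=1759/16
(0,3): OLD=31513/256 → NEW=0, ERR=31513/256
(0,4): OLD=552367/4096 → NEW=255, ERR=-492113/4096
(1,0): OLD=2491/16 → NEW=255, ERR=-1589/16
(1,1): OLD=15997/128 → NEW=0, ERR=15997/128
(1,2): OLD=940753/4096 → NEW=255, ERR=-103727/4096
(1,3): OLD=2076389/16384 → NEW=0, ERR=2076389/16384
(1,4): OLD=39477295/262144 → NEW=255, ERR=-27369425/262144
(2,0): OLD=316207/2048 → NEW=255, ERR=-206033/2048
(2,1): OLD=10032677/65536 → NEW=255, ERR=-6679003/65536
(2,2): OLD=152119567/1048576 → NEW=255, ERR=-115267313/1048576
(2,3): OLD=2304381149/16777216 → NEW=255, ERR=-1973808931/16777216
(2,4): OLD=23037887691/268435456 → NEW=0, ERR=23037887691/268435456
(3,0): OLD=168247247/1048576 → NEW=255, ERR=-99139633/1048576
(3,1): OLD=955367859/8388608 → NEW=0, ERR=955367859/8388608
(3,2): OLD=50209604625/268435456 → NEW=255, ERR=-18241436655/268435456
(3,3): OLD=82531069917/536870912 → NEW=255, ERR=-54371012643/536870912
Target (3,3): original=211, with diffused error = 82531069917/536870912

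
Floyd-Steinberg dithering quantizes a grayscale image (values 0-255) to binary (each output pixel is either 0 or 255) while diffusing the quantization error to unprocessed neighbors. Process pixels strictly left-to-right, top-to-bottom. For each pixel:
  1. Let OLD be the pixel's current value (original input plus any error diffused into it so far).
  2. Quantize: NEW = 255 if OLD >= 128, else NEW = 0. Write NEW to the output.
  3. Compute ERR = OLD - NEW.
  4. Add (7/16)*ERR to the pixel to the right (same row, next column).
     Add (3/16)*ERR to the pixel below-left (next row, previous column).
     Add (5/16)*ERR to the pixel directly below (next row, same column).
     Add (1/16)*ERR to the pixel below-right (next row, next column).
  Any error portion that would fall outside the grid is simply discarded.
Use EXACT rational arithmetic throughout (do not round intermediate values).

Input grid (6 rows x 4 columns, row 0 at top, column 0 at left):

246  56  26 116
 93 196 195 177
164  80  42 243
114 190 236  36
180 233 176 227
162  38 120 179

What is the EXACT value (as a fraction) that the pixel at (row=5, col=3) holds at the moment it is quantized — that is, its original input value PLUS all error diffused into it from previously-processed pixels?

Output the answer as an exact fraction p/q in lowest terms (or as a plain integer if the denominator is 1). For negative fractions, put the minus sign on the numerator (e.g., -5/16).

Answer: 54702343110095185/281474976710656

Derivation:
(0,0): OLD=246 → NEW=255, ERR=-9
(0,1): OLD=833/16 → NEW=0, ERR=833/16
(0,2): OLD=12487/256 → NEW=0, ERR=12487/256
(0,3): OLD=562545/4096 → NEW=255, ERR=-481935/4096
(1,0): OLD=25587/256 → NEW=0, ERR=25587/256
(1,1): OLD=541861/2048 → NEW=255, ERR=19621/2048
(1,2): OLD=12820617/65536 → NEW=255, ERR=-3891063/65536
(1,3): OLD=123002383/1048576 → NEW=0, ERR=123002383/1048576
(2,0): OLD=6456295/32768 → NEW=255, ERR=-1899545/32768
(2,1): OLD=55308893/1048576 → NEW=0, ERR=55308893/1048576
(2,2): OLD=144946673/2097152 → NEW=0, ERR=144946673/2097152
(2,3): OLD=10273863501/33554432 → NEW=255, ERR=1717483341/33554432
(3,0): OLD=1774602103/16777216 → NEW=0, ERR=1774602103/16777216
(3,1): OLD=70355815913/268435456 → NEW=255, ERR=1904774633/268435456
(3,2): OLD=1175090251799/4294967296 → NEW=255, ERR=79873591319/4294967296
(3,3): OLD=4429056426273/68719476736 → NEW=0, ERR=4429056426273/68719476736
(4,0): OLD=920776605419/4294967296 → NEW=255, ERR=-174440055061/4294967296
(4,1): OLD=7818429288513/34359738368 → NEW=255, ERR=-943303995327/34359738368
(4,2): OLD=200472469444385/1099511627776 → NEW=255, ERR=-79902995638495/1099511627776
(4,3): OLD=3808877416092471/17592186044416 → NEW=255, ERR=-677130025233609/17592186044416
(5,0): OLD=79252927661435/549755813888 → NEW=255, ERR=-60934804880005/549755813888
(5,1): OLD=-619878478895683/17592186044416 → NEW=0, ERR=-619878478895683/17592186044416
(5,2): OLD=641601452519409/8796093022208 → NEW=0, ERR=641601452519409/8796093022208
(5,3): OLD=54702343110095185/281474976710656 → NEW=255, ERR=-17073775951122095/281474976710656
Target (5,3): original=179, with diffused error = 54702343110095185/281474976710656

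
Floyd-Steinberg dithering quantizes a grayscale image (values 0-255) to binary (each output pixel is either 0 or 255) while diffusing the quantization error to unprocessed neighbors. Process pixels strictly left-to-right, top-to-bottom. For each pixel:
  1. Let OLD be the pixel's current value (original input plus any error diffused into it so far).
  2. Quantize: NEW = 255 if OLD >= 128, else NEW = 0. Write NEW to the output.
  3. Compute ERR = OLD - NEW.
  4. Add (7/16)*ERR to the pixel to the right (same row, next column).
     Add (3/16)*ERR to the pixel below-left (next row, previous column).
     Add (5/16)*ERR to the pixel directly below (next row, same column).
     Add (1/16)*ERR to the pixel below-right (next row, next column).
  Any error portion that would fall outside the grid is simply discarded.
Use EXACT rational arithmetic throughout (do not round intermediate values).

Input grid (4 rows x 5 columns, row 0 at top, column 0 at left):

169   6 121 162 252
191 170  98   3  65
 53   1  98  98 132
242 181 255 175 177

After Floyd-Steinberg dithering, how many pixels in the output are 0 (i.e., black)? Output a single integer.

Answer: 9

Derivation:
(0,0): OLD=169 → NEW=255, ERR=-86
(0,1): OLD=-253/8 → NEW=0, ERR=-253/8
(0,2): OLD=13717/128 → NEW=0, ERR=13717/128
(0,3): OLD=427795/2048 → NEW=255, ERR=-94445/2048
(0,4): OLD=7596421/32768 → NEW=255, ERR=-759419/32768
(1,0): OLD=20249/128 → NEW=255, ERR=-12391/128
(1,1): OLD=135663/1024 → NEW=255, ERR=-125457/1024
(1,2): OLD=2204123/32768 → NEW=0, ERR=2204123/32768
(1,3): OLD=2669855/131072 → NEW=0, ERR=2669855/131072
(1,4): OLD=133771005/2097152 → NEW=0, ERR=133771005/2097152
(2,0): OLD=-3659/16384 → NEW=0, ERR=-3659/16384
(2,1): OLD=-16159785/524288 → NEW=0, ERR=-16159785/524288
(2,2): OLD=853099205/8388608 → NEW=0, ERR=853099205/8388608
(2,3): OLD=22148892927/134217728 → NEW=255, ERR=-12076627713/134217728
(2,4): OLD=244472100665/2147483648 → NEW=0, ERR=244472100665/2147483648
(3,0): OLD=1980978341/8388608 → NEW=255, ERR=-158116699/8388608
(3,1): OLD=12225616641/67108864 → NEW=255, ERR=-4887143679/67108864
(3,2): OLD=507069467035/2147483648 → NEW=255, ERR=-40538863205/2147483648
(3,3): OLD=714357706675/4294967296 → NEW=255, ERR=-380858953805/4294967296
(3,4): OLD=11555603625471/68719476736 → NEW=255, ERR=-5967862942209/68719476736
Output grid:
  Row 0: #..##  (2 black, running=2)
  Row 1: ##...  (3 black, running=5)
  Row 2: ...#.  (4 black, running=9)
  Row 3: #####  (0 black, running=9)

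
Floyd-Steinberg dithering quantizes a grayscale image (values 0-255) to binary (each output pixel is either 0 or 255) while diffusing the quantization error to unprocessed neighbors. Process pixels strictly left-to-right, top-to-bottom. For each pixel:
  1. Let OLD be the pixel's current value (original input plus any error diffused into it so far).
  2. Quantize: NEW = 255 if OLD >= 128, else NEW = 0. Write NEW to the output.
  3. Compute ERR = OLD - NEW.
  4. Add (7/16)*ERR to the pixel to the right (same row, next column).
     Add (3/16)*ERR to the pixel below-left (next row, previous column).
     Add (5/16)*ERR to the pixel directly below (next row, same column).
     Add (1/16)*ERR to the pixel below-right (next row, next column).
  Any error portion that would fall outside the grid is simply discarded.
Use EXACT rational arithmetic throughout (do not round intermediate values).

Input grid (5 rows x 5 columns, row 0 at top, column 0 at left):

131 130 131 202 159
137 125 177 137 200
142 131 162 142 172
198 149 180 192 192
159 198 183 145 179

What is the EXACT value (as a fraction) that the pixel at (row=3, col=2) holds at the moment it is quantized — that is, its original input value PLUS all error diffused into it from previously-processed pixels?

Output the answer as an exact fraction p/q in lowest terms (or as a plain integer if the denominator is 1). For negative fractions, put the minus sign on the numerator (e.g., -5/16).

Answer: 145659937255/1073741824

Derivation:
(0,0): OLD=131 → NEW=255, ERR=-124
(0,1): OLD=303/4 → NEW=0, ERR=303/4
(0,2): OLD=10505/64 → NEW=255, ERR=-5815/64
(0,3): OLD=166143/1024 → NEW=255, ERR=-94977/1024
(0,4): OLD=1940217/16384 → NEW=0, ERR=1940217/16384
(1,0): OLD=7197/64 → NEW=0, ERR=7197/64
(1,1): OLD=88619/512 → NEW=255, ERR=-41941/512
(1,2): OLD=1640231/16384 → NEW=0, ERR=1640231/16384
(1,3): OLD=11032299/65536 → NEW=255, ERR=-5679381/65536
(1,4): OLD=202685345/1048576 → NEW=255, ERR=-64701535/1048576
(2,0): OLD=1325321/8192 → NEW=255, ERR=-763639/8192
(2,1): OLD=23702483/262144 → NEW=0, ERR=23702483/262144
(2,2): OLD=886986745/4194304 → NEW=255, ERR=-182560775/4194304
(2,3): OLD=6077612059/67108864 → NEW=0, ERR=6077612059/67108864
(2,4): OLD=200706700797/1073741824 → NEW=255, ERR=-73097464323/1073741824
(3,0): OLD=779397401/4194304 → NEW=255, ERR=-290150119/4194304
(3,1): OLD=4462851525/33554432 → NEW=255, ERR=-4093528635/33554432
(3,2): OLD=145659937255/1073741824 → NEW=255, ERR=-128144227865/1073741824
Target (3,2): original=180, with diffused error = 145659937255/1073741824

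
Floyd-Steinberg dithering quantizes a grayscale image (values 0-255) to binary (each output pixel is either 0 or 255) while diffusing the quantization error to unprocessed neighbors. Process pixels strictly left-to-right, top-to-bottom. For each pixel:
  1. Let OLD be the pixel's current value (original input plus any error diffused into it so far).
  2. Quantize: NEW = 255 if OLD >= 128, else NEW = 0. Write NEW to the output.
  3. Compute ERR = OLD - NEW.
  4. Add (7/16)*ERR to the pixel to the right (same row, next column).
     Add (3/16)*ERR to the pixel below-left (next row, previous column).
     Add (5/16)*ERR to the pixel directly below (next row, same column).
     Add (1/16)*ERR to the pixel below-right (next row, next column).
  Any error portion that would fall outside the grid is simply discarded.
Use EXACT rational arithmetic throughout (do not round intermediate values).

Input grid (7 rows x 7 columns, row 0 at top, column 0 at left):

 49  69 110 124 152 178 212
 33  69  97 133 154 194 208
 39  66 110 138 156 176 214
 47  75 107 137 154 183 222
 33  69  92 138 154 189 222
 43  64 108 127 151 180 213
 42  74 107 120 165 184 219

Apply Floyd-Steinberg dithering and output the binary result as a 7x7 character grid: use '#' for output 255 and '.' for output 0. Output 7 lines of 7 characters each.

(0,0): OLD=49 → NEW=0, ERR=49
(0,1): OLD=1447/16 → NEW=0, ERR=1447/16
(0,2): OLD=38289/256 → NEW=255, ERR=-26991/256
(0,3): OLD=318967/4096 → NEW=0, ERR=318967/4096
(0,4): OLD=12194241/65536 → NEW=255, ERR=-4517439/65536
(0,5): OLD=155024455/1048576 → NEW=255, ERR=-112362425/1048576
(0,6): OLD=2770232817/16777216 → NEW=255, ERR=-1507957263/16777216
(1,0): OLD=16709/256 → NEW=0, ERR=16709/256
(1,1): OLD=223459/2048 → NEW=0, ERR=223459/2048
(1,2): OLD=8653471/65536 → NEW=255, ERR=-8058209/65536
(1,3): OLD=22027123/262144 → NEW=0, ERR=22027123/262144
(1,4): OLD=2583623865/16777216 → NEW=255, ERR=-1694566215/16777216
(1,5): OLD=12772592393/134217728 → NEW=0, ERR=12772592393/134217728
(1,6): OLD=461384064615/2147483648 → NEW=255, ERR=-86224265625/2147483648
(2,0): OLD=2616689/32768 → NEW=0, ERR=2616689/32768
(2,1): OLD=121695979/1048576 → NEW=0, ERR=121695979/1048576
(2,2): OLD=2431445377/16777216 → NEW=255, ERR=-1846744703/16777216
(2,3): OLD=12009479609/134217728 → NEW=0, ERR=12009479609/134217728
(2,4): OLD=200443410953/1073741824 → NEW=255, ERR=-73360754167/1073741824
(2,5): OLD=5566493513475/34359738368 → NEW=255, ERR=-3195239770365/34359738368
(2,6): OLD=91652908182085/549755813888 → NEW=255, ERR=-48534824359355/549755813888
(3,0): OLD=1572287329/16777216 → NEW=0, ERR=1572287329/16777216
(3,1): OLD=18336929741/134217728 → NEW=255, ERR=-15888590899/134217728
(3,2): OLD=48148175031/1073741824 → NEW=0, ERR=48148175031/1073741824
(3,3): OLD=708196141073/4294967296 → NEW=255, ERR=-387020519407/4294967296
(3,4): OLD=44740233054049/549755813888 → NEW=0, ERR=44740233054049/549755813888
(3,5): OLD=742041146800819/4398046511104 → NEW=255, ERR=-379460713530701/4398046511104
(3,6): OLD=10615252547745581/70368744177664 → NEW=255, ERR=-7328777217558739/70368744177664
(4,0): OLD=86092680847/2147483648 → NEW=0, ERR=86092680847/2147483648
(4,1): OLD=2192525269699/34359738368 → NEW=0, ERR=2192525269699/34359738368
(4,2): OLD=60272948034637/549755813888 → NEW=0, ERR=60272948034637/549755813888
(4,3): OLD=773475452832351/4398046511104 → NEW=255, ERR=-348026407499169/4398046511104
(4,4): OLD=4327759960281581/35184372088832 → NEW=0, ERR=4327759960281581/35184372088832
(4,5): OLD=226767282932984045/1125899906842624 → NEW=255, ERR=-60337193311885075/1125899906842624
(4,6): OLD=2893391995853246347/18014398509481984 → NEW=255, ERR=-1700279624064659573/18014398509481984
(5,0): OLD=37104490274041/549755813888 → NEW=0, ERR=37104490274041/549755813888
(5,1): OLD=600470988658131/4398046511104 → NEW=255, ERR=-521030871673389/4398046511104
(5,2): OLD=2800045101441717/35184372088832 → NEW=0, ERR=2800045101441717/35184372088832
(5,3): OLD=47007326024846697/281474976710656 → NEW=255, ERR=-24768793036370583/281474976710656
(5,4): OLD=2448983223303013731/18014398509481984 → NEW=255, ERR=-2144688396614892189/18014398509481984
(5,5): OLD=14578323846761626675/144115188075855872 → NEW=0, ERR=14578323846761626675/144115188075855872
(5,6): OLD=517458482183340525981/2305843009213693952 → NEW=255, ERR=-70531485166151431779/2305843009213693952
(6,0): OLD=2876574251403361/70368744177664 → NEW=0, ERR=2876574251403361/70368744177664
(6,1): OLD=83319788496034133/1125899906842624 → NEW=0, ERR=83319788496034133/1125899906842624
(6,2): OLD=2528176956632651359/18014398509481984 → NEW=255, ERR=-2065494663285254561/18014398509481984
(6,3): OLD=3601363312831761665/144115188075855872 → NEW=0, ERR=3601363312831761665/144115188075855872
(6,4): OLD=43867431668893660963/288230376151711744 → NEW=255, ERR=-29631314249792833757/288230376151711744
(6,5): OLD=5809199558612485942767/36893488147419103232 → NEW=255, ERR=-3598639918979385381393/36893488147419103232
(6,6): OLD=102173835127179701941657/590295810358705651712 → NEW=255, ERR=-48351596514290239244903/590295810358705651712
Row 0: ..#.###
Row 1: ..#.#.#
Row 2: ..#.###
Row 3: .#.#.##
Row 4: ...#.##
Row 5: .#.##.#
Row 6: ..#.###

Answer: ..#.###
..#.#.#
..#.###
.#.#.##
...#.##
.#.##.#
..#.###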